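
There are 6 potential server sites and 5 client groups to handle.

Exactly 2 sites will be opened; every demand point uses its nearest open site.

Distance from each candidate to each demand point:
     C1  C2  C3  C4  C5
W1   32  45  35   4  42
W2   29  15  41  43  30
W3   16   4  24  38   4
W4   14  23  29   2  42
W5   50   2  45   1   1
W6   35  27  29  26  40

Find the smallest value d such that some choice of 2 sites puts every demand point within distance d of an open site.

24

Open {W1, W3}.
  Farthest demand point is C3 at distance 24 (to W3); all others are ≤ 24.
With {W3, W4} the worst case is 24.
With {W3, W5} the worst case is 24.
No size-2 selection achieves below 24.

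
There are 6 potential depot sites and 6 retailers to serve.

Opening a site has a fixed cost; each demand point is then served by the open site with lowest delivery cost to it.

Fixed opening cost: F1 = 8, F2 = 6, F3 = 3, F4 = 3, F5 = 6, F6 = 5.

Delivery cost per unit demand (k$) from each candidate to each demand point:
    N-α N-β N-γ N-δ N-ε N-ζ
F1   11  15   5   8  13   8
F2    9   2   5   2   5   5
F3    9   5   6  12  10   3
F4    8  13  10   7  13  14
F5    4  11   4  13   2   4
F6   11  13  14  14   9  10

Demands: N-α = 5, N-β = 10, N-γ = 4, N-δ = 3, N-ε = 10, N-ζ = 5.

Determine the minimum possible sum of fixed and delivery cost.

Open {F2, F3, F5}: assign each demand point to its cheapest open site.
  N-α→F5 5×4=20, N-β→F2 10×2=20, N-γ→F5 4×4=16, N-δ→F2 3×2=6, N-ε→F5 10×2=20, N-ζ→F3 5×3=15
  delivery cost 97, fixed 15 → total 112.
Compare {F2, F5}: delivery cost 102 + fixed 12 = 114.
Compare {F2, F3, F4, F5}: delivery cost 97 + fixed 18 = 115.
Compare {F2, F4, F5}: delivery cost 102 + fixed 15 = 117.
All other subsets cost ≥ 114. Minimum total cost: 112.

112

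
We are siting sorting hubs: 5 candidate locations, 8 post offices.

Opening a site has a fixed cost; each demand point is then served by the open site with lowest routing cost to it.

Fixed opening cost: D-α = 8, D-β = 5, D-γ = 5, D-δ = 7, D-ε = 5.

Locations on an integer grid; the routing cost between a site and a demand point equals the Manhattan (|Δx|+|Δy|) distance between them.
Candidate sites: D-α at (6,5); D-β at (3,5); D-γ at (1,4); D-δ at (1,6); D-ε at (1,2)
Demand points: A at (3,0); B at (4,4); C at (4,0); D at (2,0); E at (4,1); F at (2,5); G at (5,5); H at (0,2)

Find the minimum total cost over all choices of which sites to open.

Open {D-β, D-ε}: assign each demand point to its cheapest open site.
  A→D-ε 4, B→D-β 2, C→D-ε 5, D→D-ε 3, E→D-ε 4, F→D-β 1, G→D-β 2, H→D-ε 1
  routing cost 22, fixed 10 → total 32.
Compare {D-γ, D-ε}: routing cost 27 + fixed 10 = 37.
Compare {D-β, D-γ, D-ε}: routing cost 22 + fixed 15 = 37.
Compare {D-β}: routing cost 33 + fixed 5 = 38.
All other subsets cost ≥ 37. Minimum total cost: 32.

32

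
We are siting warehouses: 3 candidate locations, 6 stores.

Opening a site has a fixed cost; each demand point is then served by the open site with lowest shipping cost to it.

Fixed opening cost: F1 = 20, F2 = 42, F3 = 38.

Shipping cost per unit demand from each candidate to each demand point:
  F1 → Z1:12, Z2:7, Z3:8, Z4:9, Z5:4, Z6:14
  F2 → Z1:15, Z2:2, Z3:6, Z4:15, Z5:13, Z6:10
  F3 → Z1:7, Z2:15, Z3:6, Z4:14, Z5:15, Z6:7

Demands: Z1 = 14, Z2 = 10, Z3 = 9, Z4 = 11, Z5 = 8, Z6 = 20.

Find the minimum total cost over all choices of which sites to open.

Open {F1, F2, F3}: assign each demand point to its cheapest open site.
  Z1→F3 14×7=98, Z2→F2 10×2=20, Z3→F2 9×6=54, Z4→F1 11×9=99, Z5→F1 8×4=32, Z6→F3 20×7=140
  shipping cost 443, fixed 100 → total 543.
Compare {F1, F3}: shipping cost 493 + fixed 58 = 551.
Compare {F1, F2}: shipping cost 573 + fixed 62 = 635.
Compare {F2, F3}: shipping cost 570 + fixed 80 = 650.
All other subsets cost ≥ 551. Minimum total cost: 543.

543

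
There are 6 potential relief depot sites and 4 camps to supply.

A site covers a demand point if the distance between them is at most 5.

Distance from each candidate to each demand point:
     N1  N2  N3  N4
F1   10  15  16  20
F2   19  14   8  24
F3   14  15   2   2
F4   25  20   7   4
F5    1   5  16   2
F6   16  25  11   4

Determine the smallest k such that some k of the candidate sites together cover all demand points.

2

Coverage sets (demand points within 5 of each site):
  F1: {}
  F2: {}
  F3: {N3, N4}
  F4: {N4}
  F5: {N1, N2, N4}
  F6: {N4}
No single site covers all 4 demand points.
But {F3, F5} covers everything, so the minimum is 2.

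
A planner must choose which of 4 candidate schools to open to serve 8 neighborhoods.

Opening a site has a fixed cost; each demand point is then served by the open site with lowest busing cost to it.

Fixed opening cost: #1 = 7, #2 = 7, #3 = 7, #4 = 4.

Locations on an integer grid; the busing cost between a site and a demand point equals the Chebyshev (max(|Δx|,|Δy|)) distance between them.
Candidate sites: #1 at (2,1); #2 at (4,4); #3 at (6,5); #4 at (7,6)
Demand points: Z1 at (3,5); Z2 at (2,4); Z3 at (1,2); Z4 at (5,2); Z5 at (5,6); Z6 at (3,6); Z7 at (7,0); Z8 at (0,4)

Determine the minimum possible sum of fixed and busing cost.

Open {#2}: assign each demand point to its cheapest open site.
  Z1→#2 1, Z2→#2 2, Z3→#2 3, Z4→#2 2, Z5→#2 2, Z6→#2 2, Z7→#2 4, Z8→#2 4
  busing cost 20, fixed 7 → total 27.
Compare {#1, #2}: busing cost 17 + fixed 14 = 31.
Compare {#2, #4}: busing cost 20 + fixed 11 = 31.
Compare {#2, #3}: busing cost 19 + fixed 14 = 33.
All other subsets cost ≥ 31. Minimum total cost: 27.

27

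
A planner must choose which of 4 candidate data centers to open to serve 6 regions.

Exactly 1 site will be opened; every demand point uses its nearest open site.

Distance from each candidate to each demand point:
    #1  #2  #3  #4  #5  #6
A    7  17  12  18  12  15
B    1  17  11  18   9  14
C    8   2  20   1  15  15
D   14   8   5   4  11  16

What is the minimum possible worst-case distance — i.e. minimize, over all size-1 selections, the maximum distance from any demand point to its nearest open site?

Open {D}.
  Farthest demand point is #6 at distance 16 (to D); all others are ≤ 16.
With {A} the worst case is 18.
With {B} the worst case is 18.
No size-1 selection achieves below 16.

16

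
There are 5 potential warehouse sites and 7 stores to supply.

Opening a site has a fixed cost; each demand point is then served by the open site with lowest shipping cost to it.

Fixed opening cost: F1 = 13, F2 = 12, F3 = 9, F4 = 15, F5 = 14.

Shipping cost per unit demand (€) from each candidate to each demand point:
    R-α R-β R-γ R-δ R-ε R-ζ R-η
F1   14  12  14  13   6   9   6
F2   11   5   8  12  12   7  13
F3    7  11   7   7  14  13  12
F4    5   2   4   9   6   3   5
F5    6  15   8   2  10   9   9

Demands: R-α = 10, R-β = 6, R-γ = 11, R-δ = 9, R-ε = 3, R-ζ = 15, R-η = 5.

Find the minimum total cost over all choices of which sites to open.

241

Open {F4, F5}: assign each demand point to its cheapest open site.
  R-α→F4 10×5=50, R-β→F4 6×2=12, R-γ→F4 11×4=44, R-δ→F5 9×2=18, R-ε→F4 3×6=18, R-ζ→F4 15×3=45, R-η→F4 5×5=25
  shipping cost 212, fixed 29 → total 241.
Compare {F3, F4, F5}: shipping cost 212 + fixed 38 = 250.
Compare {F2, F4, F5}: shipping cost 212 + fixed 41 = 253.
Compare {F1, F4, F5}: shipping cost 212 + fixed 42 = 254.
All other subsets cost ≥ 250. Minimum total cost: 241.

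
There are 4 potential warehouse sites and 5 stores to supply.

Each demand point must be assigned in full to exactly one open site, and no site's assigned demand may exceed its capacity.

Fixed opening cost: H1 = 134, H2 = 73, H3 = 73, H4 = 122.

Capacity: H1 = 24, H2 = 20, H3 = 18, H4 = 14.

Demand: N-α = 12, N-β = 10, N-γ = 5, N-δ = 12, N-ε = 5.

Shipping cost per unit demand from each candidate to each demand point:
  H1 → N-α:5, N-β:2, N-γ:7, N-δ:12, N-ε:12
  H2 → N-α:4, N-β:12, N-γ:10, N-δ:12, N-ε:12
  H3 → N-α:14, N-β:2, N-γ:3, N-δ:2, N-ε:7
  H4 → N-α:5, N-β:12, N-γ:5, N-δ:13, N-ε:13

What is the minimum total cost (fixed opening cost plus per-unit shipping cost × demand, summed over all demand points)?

Open {H1, H2, H3}; cheapest assignment that respects the capacities:
  H1 (cap 24, load 15): N-β, N-γ — cost 10×2 + 5×7 = 55
  H2 (cap 20, load 12): N-α — cost 12×4 = 48
  H3 (cap 18, load 17): N-δ, N-ε — cost 12×2 + 5×7 = 59
  Shipping 162, fixed 280 → total 442.
  Any other capacity-feasible assignment to {H1, H2, H3} ships for at least 162.
Compare {H1, H3, H4}: its best feasible assignment gives total 493.
Compare {H2, H3, H4}: its best feasible assignment gives total 535.
Every other set of open sites that can feasibly serve all demand totals ≥ 493 even under its best assignment. Minimum: 442.

442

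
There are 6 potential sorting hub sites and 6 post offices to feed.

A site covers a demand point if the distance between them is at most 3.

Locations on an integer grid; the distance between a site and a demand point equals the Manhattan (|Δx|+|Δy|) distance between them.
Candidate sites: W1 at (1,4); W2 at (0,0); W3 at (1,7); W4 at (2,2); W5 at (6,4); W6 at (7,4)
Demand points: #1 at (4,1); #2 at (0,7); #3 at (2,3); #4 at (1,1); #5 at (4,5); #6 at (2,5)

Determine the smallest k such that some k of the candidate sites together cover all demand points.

Coverage sets (demand points within 3 of each site):
  W1: {#3, #4, #6}
  W2: {#4}
  W3: {#2, #6}
  W4: {#1, #3, #4, #6}
  W5: {#5}
  W6: {}
No 2 sites suffice: every size-2 union leaves at least one demand point uncovered.
But {W3, W4, W5} covers everything, so the minimum is 3.

3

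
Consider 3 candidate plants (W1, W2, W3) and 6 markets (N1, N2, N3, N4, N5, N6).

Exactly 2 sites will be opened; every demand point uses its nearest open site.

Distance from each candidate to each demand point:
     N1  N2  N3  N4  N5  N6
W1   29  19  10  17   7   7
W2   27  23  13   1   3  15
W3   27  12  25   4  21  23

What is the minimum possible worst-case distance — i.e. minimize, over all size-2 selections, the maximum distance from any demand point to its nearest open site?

27

Open {W1, W2}.
  Farthest demand point is N1 at distance 27 (to W2); all others are ≤ 27.
With {W1, W3} the worst case is 27.
With {W2, W3} the worst case is 27.
No size-2 selection achieves below 27.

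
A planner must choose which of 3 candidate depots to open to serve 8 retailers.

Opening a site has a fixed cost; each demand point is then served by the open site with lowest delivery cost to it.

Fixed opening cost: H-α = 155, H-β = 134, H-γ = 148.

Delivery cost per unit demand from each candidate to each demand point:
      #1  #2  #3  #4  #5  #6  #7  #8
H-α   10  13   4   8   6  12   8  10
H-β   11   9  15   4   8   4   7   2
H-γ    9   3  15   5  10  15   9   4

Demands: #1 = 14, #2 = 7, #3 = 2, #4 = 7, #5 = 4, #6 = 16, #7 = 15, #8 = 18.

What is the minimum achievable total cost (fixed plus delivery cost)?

Open {H-β}: assign each demand point to its cheapest open site.
  #1→H-β 14×11=154, #2→H-β 7×9=63, #3→H-β 2×15=30, #4→H-β 7×4=28, #5→H-β 4×8=32, #6→H-β 16×4=64, #7→H-β 15×7=105, #8→H-β 18×2=36
  delivery cost 512, fixed 134 → total 646.
Compare {H-β, H-γ}: delivery cost 442 + fixed 282 = 724.
Compare {H-α, H-β}: delivery cost 468 + fixed 289 = 757.
Compare {H-γ}: delivery cost 699 + fixed 148 = 847.
All other subsets cost ≥ 724. Minimum total cost: 646.

646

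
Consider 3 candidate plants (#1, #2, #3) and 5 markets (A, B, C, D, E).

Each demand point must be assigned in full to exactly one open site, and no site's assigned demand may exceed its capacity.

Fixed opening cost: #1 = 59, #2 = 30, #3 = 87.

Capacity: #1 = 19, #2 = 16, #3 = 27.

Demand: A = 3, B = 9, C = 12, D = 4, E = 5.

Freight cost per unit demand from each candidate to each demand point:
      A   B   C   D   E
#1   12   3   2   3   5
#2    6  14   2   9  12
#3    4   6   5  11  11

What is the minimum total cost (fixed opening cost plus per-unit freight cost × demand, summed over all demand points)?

195

Open {#1, #2}; cheapest assignment that respects the capacities:
  #1 (cap 19, load 18): B, D, E — cost 9×3 + 4×3 + 5×5 = 64
  #2 (cap 16, load 15): A, C — cost 3×6 + 12×2 = 42
  Shipping 106, fixed 89 → total 195.
  Any other capacity-feasible assignment to {#1, #2} ships for at least 106.
Compare {#1, #2, #3}: its best feasible assignment gives total 276.
Compare {#1, #3}: its best feasible assignment gives total 282.
Every other set of open sites that can feasibly serve all demand totals ≥ 276 even under its best assignment. Minimum: 195.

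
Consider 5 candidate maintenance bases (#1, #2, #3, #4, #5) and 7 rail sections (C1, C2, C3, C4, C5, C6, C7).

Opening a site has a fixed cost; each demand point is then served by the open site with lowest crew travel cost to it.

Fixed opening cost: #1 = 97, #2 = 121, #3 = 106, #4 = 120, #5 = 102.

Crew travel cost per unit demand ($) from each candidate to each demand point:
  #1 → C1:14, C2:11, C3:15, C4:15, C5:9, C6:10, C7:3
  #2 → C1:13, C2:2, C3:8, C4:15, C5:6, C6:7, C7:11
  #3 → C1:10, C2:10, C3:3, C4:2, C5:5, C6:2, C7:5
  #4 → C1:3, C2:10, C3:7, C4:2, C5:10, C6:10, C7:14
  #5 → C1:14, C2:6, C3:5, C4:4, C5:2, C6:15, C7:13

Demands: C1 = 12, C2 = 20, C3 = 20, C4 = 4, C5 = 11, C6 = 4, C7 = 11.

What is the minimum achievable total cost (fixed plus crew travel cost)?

Open {#2, #3}: assign each demand point to its cheapest open site.
  C1→#3 12×10=120, C2→#2 20×2=40, C3→#3 20×3=60, C4→#3 4×2=8, C5→#3 11×5=55, C6→#3 4×2=8, C7→#3 11×5=55
  crew travel cost 346, fixed 227 → total 573.
Compare {#3, #5}: crew travel cost 393 + fixed 208 = 601.
Compare {#2, #3, #4}: crew travel cost 262 + fixed 347 = 609.
Compare {#3}: crew travel cost 506 + fixed 106 = 612.
All other subsets cost ≥ 601. Minimum total cost: 573.

573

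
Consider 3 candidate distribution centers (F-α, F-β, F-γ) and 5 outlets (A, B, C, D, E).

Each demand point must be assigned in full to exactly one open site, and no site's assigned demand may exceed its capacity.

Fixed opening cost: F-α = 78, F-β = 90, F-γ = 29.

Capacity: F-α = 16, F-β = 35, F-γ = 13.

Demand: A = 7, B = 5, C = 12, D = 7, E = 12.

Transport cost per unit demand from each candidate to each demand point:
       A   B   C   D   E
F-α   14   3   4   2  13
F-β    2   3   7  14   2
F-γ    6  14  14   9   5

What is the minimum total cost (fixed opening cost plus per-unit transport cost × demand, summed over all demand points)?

319

Open {F-α, F-β}; cheapest assignment that respects the capacities:
  F-α (cap 16, load 12): B, D — cost 5×3 + 7×2 = 29
  F-β (cap 35, load 31): A, C, E — cost 7×2 + 12×7 + 12×2 = 122
  Shipping 151, fixed 168 → total 319.
  Any other capacity-feasible assignment to {F-α, F-β} ships for at least 151.
Compare {F-α, F-β, F-γ}: its best feasible assignment gives total 348.
Compare {F-β, F-γ}: its best feasible assignment gives total 374.
Every other set of open sites that can feasibly serve all demand totals ≥ 348 even under its best assignment. Minimum: 319.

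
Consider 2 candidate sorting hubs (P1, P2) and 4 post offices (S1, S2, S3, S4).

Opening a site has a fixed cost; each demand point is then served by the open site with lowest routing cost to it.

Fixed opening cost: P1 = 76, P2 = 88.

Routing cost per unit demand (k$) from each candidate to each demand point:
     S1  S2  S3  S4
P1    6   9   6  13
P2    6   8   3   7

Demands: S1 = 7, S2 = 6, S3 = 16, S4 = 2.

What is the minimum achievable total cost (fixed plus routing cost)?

240

Open {P2}: assign each demand point to its cheapest open site.
  S1→P2 7×6=42, S2→P2 6×8=48, S3→P2 16×3=48, S4→P2 2×7=14
  routing cost 152, fixed 88 → total 240.
Compare {P1}: routing cost 218 + fixed 76 = 294.
Compare {P1, P2}: routing cost 152 + fixed 164 = 316.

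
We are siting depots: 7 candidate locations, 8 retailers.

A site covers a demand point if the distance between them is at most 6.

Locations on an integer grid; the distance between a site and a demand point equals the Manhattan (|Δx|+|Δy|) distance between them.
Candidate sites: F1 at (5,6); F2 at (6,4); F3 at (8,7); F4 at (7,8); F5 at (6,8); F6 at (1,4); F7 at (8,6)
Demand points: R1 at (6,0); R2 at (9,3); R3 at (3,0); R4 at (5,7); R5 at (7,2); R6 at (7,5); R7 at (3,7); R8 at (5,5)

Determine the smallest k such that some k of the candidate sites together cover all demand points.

Coverage sets (demand points within 6 of each site):
  F1: {R4, R5, R6, R7, R8}
  F2: {R1, R2, R4, R5, R6, R7, R8}
  F3: {R2, R4, R5, R6, R7, R8}
  F4: {R4, R5, R6, R7, R8}
  F5: {R4, R6, R7, R8}
  F6: {R3, R7, R8}
  F7: {R2, R4, R5, R6, R7, R8}
No single site covers all 8 demand points.
But {F2, F6} covers everything, so the minimum is 2.

2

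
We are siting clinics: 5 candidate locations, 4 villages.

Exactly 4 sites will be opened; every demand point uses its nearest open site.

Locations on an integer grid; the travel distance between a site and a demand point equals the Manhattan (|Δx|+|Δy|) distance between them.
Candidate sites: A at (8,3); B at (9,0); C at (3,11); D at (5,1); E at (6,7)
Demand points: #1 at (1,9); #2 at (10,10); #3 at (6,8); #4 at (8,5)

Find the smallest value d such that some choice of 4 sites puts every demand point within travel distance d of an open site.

7

Open {A, B, C, E}.
  Farthest demand point is #2 at travel distance 7 (to E); all others are ≤ 7.
With {A, B, D, E} the worst case is 7.
With {A, C, D, E} the worst case is 7.
No size-4 selection achieves below 7.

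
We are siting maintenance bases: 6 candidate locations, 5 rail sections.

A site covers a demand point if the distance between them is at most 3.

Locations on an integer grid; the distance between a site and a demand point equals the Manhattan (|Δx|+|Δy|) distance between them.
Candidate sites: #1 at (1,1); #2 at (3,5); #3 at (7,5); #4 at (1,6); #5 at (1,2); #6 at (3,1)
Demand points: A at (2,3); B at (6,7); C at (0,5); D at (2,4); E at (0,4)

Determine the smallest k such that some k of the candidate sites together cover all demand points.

Coverage sets (demand points within 3 of each site):
  #1: {A}
  #2: {A, C, D}
  #3: {B}
  #4: {C, D, E}
  #5: {A, D, E}
  #6: {A}
No 2 sites suffice: every size-2 union leaves at least one demand point uncovered.
But {#1, #3, #4} covers everything, so the minimum is 3.

3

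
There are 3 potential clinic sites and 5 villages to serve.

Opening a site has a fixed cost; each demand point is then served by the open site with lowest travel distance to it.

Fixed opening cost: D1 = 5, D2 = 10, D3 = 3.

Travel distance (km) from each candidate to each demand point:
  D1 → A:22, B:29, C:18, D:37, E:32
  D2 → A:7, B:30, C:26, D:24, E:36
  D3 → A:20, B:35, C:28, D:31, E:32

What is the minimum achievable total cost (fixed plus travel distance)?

125

Open {D1, D2}: assign each demand point to its cheapest open site.
  A→D2 7, B→D1 29, C→D1 18, D→D2 24, E→D1 32
  travel distance 110, fixed 15 → total 125.
Compare {D1, D2, D3}: travel distance 110 + fixed 18 = 128.
Compare {D2, D3}: travel distance 119 + fixed 13 = 132.
Compare {D2}: travel distance 123 + fixed 10 = 133.
All other subsets cost ≥ 128. Minimum total cost: 125.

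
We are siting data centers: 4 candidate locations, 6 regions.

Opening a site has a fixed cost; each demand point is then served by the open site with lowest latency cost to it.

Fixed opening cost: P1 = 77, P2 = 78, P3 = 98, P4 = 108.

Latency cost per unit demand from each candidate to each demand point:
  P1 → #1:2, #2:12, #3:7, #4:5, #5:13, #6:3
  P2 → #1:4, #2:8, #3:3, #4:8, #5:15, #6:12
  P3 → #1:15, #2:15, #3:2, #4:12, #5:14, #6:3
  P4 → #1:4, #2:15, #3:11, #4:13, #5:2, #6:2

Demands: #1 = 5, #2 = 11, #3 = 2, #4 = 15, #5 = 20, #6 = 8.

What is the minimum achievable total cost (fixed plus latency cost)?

472

Open {P1, P4}: assign each demand point to its cheapest open site.
  #1→P1 5×2=10, #2→P1 11×12=132, #3→P1 2×7=14, #4→P1 15×5=75, #5→P4 20×2=40, #6→P4 8×2=16
  latency cost 287, fixed 185 → total 472.
Compare {P2, P4}: latency cost 290 + fixed 186 = 476.
Compare {P1, P2, P4}: latency cost 235 + fixed 263 = 498.
Compare {P1, P3, P4}: latency cost 277 + fixed 283 = 560.
All other subsets cost ≥ 476. Minimum total cost: 472.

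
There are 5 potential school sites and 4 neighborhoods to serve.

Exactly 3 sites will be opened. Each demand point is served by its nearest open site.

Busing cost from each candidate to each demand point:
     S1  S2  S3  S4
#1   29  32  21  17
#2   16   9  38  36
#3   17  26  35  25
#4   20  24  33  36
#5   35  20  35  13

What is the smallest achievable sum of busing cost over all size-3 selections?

59

Open {#1, #2, #5}.
  S1→#2 16, S2→#2 9, S3→#1 21, S4→#5 13  ⇒ total 59.
Compare {#1, #2, #3}: total 63.
Compare {#1, #2, #4}: total 63.
No size-3 selection does better; minimum is 59.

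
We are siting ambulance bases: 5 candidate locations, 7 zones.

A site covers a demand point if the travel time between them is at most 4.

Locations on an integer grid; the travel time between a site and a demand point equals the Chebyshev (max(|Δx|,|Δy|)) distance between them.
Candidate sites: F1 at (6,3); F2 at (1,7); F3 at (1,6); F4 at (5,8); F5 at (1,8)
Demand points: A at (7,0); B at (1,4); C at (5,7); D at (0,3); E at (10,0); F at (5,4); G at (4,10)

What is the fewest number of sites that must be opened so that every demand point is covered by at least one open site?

Coverage sets (demand points within 4 of each site):
  F1: {A, C, E, F}
  F2: {B, C, D, F, G}
  F3: {B, C, D, F, G}
  F4: {B, C, F, G}
  F5: {B, C, F, G}
No single site covers all 7 demand points.
But {F1, F2} covers everything, so the minimum is 2.

2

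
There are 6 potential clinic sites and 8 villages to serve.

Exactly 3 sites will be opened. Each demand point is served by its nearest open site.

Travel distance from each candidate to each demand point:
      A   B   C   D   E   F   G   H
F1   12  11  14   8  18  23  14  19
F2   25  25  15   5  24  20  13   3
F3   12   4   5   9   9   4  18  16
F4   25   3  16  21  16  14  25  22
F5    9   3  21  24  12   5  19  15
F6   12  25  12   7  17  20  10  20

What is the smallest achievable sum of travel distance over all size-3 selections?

Open {F2, F3, F5}.
  A→F5 9, B→F5 3, C→F3 5, D→F2 5, E→F3 9, F→F3 4, G→F2 13, H→F2 3  ⇒ total 51.
Compare {F2, F3, F6}: total 52.
Compare {F2, F3, F4}: total 54.
No size-3 selection does better; minimum is 51.

51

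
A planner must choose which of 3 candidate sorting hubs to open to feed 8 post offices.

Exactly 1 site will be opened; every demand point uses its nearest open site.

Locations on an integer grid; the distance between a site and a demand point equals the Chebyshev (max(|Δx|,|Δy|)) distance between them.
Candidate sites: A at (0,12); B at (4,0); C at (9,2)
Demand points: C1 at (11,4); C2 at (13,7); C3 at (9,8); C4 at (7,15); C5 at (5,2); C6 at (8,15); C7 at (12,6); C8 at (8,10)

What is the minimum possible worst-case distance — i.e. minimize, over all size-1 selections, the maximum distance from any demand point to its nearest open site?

Open {A}.
  Farthest demand point is C2 at distance 13 (to A); all others are ≤ 13.
With {C} the worst case is 13.
With {B} the worst case is 15.
No size-1 selection achieves below 13.

13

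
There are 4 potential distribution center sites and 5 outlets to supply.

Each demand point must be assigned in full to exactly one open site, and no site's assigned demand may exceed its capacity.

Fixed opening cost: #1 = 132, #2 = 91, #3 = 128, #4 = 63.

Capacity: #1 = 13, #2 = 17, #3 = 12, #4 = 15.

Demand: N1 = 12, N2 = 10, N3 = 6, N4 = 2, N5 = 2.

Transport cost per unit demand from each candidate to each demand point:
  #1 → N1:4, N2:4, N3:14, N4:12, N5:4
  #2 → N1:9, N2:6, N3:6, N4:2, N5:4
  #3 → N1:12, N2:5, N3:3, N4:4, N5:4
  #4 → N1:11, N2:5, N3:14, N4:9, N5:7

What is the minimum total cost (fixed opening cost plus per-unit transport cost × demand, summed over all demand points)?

Open {#1, #2, #4}; cheapest assignment that respects the capacities:
  #1 (cap 13, load 12): N1 — cost 12×4 = 48
  #2 (cap 17, load 10): N3, N4, N5 — cost 6×6 + 2×2 + 2×4 = 48
  #4 (cap 15, load 10): N2 — cost 10×5 = 50
  Shipping 146, fixed 286 → total 432.
  Any other capacity-feasible assignment to {#1, #2, #4} ships for at least 146.
Compare {#1, #3, #4}: its best feasible assignment gives total 455.
Compare {#2, #3, #4}: its best feasible assignment gives total 470.
Every other set of open sites that can feasibly serve all demand totals ≥ 455 even under its best assignment. Minimum: 432.

432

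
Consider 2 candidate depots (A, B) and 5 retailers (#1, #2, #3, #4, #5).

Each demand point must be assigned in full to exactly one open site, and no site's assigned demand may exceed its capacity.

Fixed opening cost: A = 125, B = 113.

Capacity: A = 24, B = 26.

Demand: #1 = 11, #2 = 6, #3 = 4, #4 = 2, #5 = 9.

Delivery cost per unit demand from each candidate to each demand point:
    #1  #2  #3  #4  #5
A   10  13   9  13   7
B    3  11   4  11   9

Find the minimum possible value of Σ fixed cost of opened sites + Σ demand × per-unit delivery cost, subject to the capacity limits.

Open {A, B}; cheapest assignment that respects the capacities:
  A (cap 24, load 9): #5 — cost 9×7 = 63
  B (cap 26, load 23): #1, #2, #3, #4 — cost 11×3 + 6×11 + 4×4 + 2×11 = 137
  Shipping 200, fixed 238 → total 438.
  Any other capacity-feasible assignment to {A, B} ships for at least 200.
Total demand is 32 and no other set of sites has combined capacity ≥ 32, so {A, B} is the only feasible choice of open sites. Minimum: 438.

438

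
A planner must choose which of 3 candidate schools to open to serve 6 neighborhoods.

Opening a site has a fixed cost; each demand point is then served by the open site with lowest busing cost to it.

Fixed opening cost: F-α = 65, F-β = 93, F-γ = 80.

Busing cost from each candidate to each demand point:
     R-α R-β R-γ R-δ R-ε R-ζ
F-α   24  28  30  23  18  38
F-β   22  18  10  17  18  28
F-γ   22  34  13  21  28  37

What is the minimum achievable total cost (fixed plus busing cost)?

Open {F-β}: assign each demand point to its cheapest open site.
  R-α→F-β 22, R-β→F-β 18, R-γ→F-β 10, R-δ→F-β 17, R-ε→F-β 18, R-ζ→F-β 28
  busing cost 113, fixed 93 → total 206.
Compare {F-α}: busing cost 161 + fixed 65 = 226.
Compare {F-γ}: busing cost 155 + fixed 80 = 235.
Compare {F-α, F-β}: busing cost 113 + fixed 158 = 271.
All other subsets cost ≥ 226. Minimum total cost: 206.

206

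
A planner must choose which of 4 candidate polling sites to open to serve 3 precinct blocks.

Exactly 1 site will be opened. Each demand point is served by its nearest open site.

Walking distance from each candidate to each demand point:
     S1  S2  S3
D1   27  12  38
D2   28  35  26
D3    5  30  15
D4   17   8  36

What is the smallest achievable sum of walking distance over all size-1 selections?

Open {D3}.
  S1→D3 5, S2→D3 30, S3→D3 15  ⇒ total 50.
Compare {D4}: total 61.
Compare {D1}: total 77.
No size-1 selection does better; minimum is 50.

50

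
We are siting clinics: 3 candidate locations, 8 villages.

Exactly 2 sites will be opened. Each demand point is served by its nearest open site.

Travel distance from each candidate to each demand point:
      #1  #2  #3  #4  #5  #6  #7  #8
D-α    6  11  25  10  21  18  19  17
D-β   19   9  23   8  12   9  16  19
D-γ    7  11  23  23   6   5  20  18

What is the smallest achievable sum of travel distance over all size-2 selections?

Open {D-β, D-γ}.
  #1→D-γ 7, #2→D-β 9, #3→D-β 23, #4→D-β 8, #5→D-γ 6, #6→D-γ 5, #7→D-β 16, #8→D-γ 18  ⇒ total 92.
Compare {D-α, D-γ}: total 97.
Compare {D-α, D-β}: total 100.

92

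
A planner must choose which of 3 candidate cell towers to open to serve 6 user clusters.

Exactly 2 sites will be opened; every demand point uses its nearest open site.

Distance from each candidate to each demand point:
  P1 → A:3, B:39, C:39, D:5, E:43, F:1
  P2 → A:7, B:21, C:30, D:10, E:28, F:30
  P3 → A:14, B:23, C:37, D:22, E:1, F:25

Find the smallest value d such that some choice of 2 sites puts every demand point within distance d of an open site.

30

Open {P1, P2}.
  Farthest demand point is C at distance 30 (to P2); all others are ≤ 30.
With {P2, P3} the worst case is 30.
With {P1, P3} the worst case is 37.
No size-2 selection achieves below 30.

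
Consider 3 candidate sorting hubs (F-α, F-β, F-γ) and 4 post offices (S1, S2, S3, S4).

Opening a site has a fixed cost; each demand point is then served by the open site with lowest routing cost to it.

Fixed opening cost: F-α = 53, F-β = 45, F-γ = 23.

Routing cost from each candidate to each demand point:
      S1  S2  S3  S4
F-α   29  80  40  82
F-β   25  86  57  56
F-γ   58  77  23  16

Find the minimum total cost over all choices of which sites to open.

Open {F-γ}: assign each demand point to its cheapest open site.
  S1→F-γ 58, S2→F-γ 77, S3→F-γ 23, S4→F-γ 16
  routing cost 174, fixed 23 → total 197.
Compare {F-β, F-γ}: routing cost 141 + fixed 68 = 209.
Compare {F-α, F-γ}: routing cost 145 + fixed 76 = 221.
Compare {F-α, F-β, F-γ}: routing cost 141 + fixed 121 = 262.
All other subsets cost ≥ 209. Minimum total cost: 197.

197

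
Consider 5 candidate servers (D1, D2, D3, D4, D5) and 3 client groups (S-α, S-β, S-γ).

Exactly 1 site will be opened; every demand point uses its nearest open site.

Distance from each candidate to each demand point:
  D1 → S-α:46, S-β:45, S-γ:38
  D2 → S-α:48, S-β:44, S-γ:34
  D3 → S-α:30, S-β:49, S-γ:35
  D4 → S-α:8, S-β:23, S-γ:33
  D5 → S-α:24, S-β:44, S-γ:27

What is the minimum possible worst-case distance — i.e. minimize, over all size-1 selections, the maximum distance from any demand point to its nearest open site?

Open {D4}.
  Farthest demand point is S-γ at distance 33 (to D4); all others are ≤ 33.
With {D5} the worst case is 44.
With {D1} the worst case is 46.
No size-1 selection achieves below 33.

33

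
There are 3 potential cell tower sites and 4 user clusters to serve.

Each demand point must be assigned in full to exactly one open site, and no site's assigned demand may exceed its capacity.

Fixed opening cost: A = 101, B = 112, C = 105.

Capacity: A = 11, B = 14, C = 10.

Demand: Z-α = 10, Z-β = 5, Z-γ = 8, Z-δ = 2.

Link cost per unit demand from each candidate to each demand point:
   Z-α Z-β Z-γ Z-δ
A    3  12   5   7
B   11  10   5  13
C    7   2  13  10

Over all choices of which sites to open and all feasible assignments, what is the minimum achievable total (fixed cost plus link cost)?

Open {A, B, C}; cheapest assignment that respects the capacities:
  A (cap 11, load 10): Z-α — cost 10×3 = 30
  B (cap 14, load 8): Z-γ — cost 8×5 = 40
  C (cap 10, load 7): Z-β, Z-δ — cost 5×2 + 2×10 = 30
  Shipping 100, fixed 318 → total 418.
  Any other capacity-feasible assignment to {A, B, C} ships for at least 100.
Total demand is 25; every other set of sites either has combined capacity below 25 or cannot fit the demands without splitting one across sites, so {A, B, C} is the only feasible choice of open sites. Minimum: 418.

418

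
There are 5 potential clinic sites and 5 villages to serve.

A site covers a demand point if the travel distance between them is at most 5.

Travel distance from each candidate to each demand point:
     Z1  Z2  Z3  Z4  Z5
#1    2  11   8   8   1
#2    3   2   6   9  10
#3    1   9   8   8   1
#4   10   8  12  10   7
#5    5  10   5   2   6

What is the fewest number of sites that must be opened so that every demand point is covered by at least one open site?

3

Coverage sets (demand points within 5 of each site):
  #1: {Z1, Z5}
  #2: {Z1, Z2}
  #3: {Z1, Z5}
  #4: {}
  #5: {Z1, Z3, Z4}
No 2 sites suffice: every size-2 union leaves at least one demand point uncovered.
But {#1, #2, #5} covers everything, so the minimum is 3.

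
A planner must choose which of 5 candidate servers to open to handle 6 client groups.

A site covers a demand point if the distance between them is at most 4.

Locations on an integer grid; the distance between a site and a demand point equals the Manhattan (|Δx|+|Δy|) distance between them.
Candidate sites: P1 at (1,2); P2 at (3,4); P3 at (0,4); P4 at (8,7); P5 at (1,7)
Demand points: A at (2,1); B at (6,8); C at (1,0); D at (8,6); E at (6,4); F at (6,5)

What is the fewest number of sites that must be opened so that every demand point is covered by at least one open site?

3

Coverage sets (demand points within 4 of each site):
  P1: {A, C}
  P2: {A, E, F}
  P3: {}
  P4: {B, D, F}
  P5: {}
No 2 sites suffice: every size-2 union leaves at least one demand point uncovered.
But {P1, P2, P4} covers everything, so the minimum is 3.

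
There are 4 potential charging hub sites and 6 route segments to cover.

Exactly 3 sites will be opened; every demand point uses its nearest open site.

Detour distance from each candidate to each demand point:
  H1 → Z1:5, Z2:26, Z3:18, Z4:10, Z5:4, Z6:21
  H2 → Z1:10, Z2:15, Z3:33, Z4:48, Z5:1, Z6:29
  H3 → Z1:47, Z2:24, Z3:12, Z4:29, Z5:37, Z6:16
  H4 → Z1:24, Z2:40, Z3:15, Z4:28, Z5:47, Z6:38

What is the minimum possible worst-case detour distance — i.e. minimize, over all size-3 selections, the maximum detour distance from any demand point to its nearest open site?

16

Open {H1, H2, H3}.
  Farthest demand point is Z6 at detour distance 16 (to H3); all others are ≤ 16.
With {H1, H2, H4} the worst case is 21.
With {H1, H3, H4} the worst case is 24.
No size-3 selection achieves below 16.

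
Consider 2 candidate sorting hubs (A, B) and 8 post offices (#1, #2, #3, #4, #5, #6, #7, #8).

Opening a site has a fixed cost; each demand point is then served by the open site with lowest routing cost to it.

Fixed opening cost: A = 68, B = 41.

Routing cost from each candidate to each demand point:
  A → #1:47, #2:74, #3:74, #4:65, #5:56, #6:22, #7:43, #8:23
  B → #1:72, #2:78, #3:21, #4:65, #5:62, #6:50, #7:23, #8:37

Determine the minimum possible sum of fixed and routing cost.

Open {A, B}: assign each demand point to its cheapest open site.
  #1→A 47, #2→A 74, #3→B 21, #4→A 65, #5→A 56, #6→A 22, #7→B 23, #8→A 23
  routing cost 331, fixed 109 → total 440.
Compare {B}: routing cost 408 + fixed 41 = 449.
Compare {A}: routing cost 404 + fixed 68 = 472.

440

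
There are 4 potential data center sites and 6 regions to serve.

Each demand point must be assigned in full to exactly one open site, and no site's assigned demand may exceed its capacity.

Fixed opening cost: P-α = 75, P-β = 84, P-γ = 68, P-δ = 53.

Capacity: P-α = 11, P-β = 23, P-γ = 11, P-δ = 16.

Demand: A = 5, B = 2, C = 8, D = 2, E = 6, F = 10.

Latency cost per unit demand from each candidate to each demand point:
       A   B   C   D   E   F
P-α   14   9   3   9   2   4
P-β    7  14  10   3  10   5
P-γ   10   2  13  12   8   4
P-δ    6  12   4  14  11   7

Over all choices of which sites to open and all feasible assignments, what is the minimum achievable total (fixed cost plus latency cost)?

339

Open {P-β, P-δ}; cheapest assignment that respects the capacities:
  P-β (cap 23, load 18): D, E, F — cost 2×3 + 6×10 + 10×5 = 116
  P-δ (cap 16, load 15): A, B, C — cost 5×6 + 2×12 + 8×4 = 86
  Shipping 202, fixed 137 → total 339.
  Any other capacity-feasible assignment to {P-β, P-δ} ships for at least 202.
Compare {P-α, P-γ, P-δ}: its best feasible assignment gives total 346.
Compare {P-α, P-β}: its best feasible assignment gives total 352.
Every other set of open sites that can feasibly serve all demand totals ≥ 346 even under its best assignment. Minimum: 339.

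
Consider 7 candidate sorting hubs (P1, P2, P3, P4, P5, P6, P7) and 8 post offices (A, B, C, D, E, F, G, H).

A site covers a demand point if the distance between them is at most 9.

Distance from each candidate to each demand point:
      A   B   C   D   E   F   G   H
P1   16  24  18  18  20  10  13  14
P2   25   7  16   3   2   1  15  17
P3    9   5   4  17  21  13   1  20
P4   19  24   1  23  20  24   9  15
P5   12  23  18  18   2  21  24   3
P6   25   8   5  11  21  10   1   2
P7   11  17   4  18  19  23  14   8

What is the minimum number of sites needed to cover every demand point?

Coverage sets (demand points within 9 of each site):
  P1: {}
  P2: {B, D, E, F}
  P3: {A, B, C, G}
  P4: {C, G}
  P5: {E, H}
  P6: {B, C, G, H}
  P7: {C, H}
No 2 sites suffice: every size-2 union leaves at least one demand point uncovered.
But {P2, P3, P5} covers everything, so the minimum is 3.

3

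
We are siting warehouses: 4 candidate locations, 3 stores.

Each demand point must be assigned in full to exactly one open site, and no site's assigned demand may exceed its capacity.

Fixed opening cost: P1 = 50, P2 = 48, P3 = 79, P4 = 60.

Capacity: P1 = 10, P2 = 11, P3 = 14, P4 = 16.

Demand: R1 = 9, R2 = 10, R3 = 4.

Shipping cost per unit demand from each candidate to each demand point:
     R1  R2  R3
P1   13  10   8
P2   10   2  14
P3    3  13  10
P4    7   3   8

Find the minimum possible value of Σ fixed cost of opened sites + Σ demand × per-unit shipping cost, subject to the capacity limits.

Open {P2, P3}; cheapest assignment that respects the capacities:
  P2 (cap 11, load 10): R2 — cost 10×2 = 20
  P3 (cap 14, load 13): R1, R3 — cost 9×3 + 4×10 = 67
  Shipping 87, fixed 127 → total 214.
  Any other capacity-feasible assignment to {P2, P3} ships for at least 87.
Compare {P2, P4}: its best feasible assignment gives total 223.
Compare {P3, P4}: its best feasible assignment gives total 228.
Every other set of open sites that can feasibly serve all demand totals ≥ 223 even under its best assignment. Minimum: 214.

214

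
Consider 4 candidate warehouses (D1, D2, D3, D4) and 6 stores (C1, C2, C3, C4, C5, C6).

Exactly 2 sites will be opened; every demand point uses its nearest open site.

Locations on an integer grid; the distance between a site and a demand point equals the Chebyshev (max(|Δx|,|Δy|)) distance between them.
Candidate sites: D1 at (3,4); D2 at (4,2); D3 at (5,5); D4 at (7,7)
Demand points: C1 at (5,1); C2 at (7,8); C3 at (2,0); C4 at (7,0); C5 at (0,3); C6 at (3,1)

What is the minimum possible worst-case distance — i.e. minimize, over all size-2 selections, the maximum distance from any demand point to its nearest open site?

Open {D1, D2}.
  Farthest demand point is C2 at distance 4 (to D1); all others are ≤ 4.
With {D1, D3} the worst case is 4.
With {D1, D4} the worst case is 4.
No size-2 selection achieves below 4.

4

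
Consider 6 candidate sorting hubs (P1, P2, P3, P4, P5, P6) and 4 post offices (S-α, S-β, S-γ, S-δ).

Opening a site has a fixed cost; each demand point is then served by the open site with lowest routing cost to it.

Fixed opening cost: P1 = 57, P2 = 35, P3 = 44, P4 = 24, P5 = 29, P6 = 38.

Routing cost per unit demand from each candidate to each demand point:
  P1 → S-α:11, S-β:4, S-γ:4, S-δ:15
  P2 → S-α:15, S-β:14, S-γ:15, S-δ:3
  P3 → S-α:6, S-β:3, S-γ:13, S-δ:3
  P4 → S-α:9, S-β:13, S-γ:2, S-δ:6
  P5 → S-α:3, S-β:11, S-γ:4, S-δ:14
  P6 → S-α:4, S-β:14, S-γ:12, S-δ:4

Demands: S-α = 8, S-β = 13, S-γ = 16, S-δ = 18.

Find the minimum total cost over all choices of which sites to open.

Open {P3, P4}: assign each demand point to its cheapest open site.
  S-α→P3 8×6=48, S-β→P3 13×3=39, S-γ→P4 16×2=32, S-δ→P3 18×3=54
  routing cost 173, fixed 68 → total 241.
Compare {P3, P4, P5}: routing cost 149 + fixed 97 = 246.
Compare {P3, P5}: routing cost 181 + fixed 73 = 254.
Compare {P3, P4, P6}: routing cost 157 + fixed 106 = 263.
All other subsets cost ≥ 246. Minimum total cost: 241.

241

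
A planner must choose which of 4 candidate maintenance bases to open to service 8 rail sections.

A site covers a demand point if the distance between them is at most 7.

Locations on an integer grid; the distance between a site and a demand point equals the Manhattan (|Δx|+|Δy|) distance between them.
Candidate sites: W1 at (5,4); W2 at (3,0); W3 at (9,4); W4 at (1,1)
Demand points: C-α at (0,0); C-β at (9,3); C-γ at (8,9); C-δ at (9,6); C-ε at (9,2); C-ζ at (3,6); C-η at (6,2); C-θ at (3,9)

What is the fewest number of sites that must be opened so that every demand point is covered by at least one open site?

Coverage sets (demand points within 7 of each site):
  W1: {C-β, C-δ, C-ε, C-ζ, C-η, C-θ}
  W2: {C-α, C-ζ, C-η}
  W3: {C-β, C-γ, C-δ, C-ε, C-η}
  W4: {C-α, C-ζ, C-η}
No 2 sites suffice: every size-2 union leaves at least one demand point uncovered.
But {W1, W2, W3} covers everything, so the minimum is 3.

3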